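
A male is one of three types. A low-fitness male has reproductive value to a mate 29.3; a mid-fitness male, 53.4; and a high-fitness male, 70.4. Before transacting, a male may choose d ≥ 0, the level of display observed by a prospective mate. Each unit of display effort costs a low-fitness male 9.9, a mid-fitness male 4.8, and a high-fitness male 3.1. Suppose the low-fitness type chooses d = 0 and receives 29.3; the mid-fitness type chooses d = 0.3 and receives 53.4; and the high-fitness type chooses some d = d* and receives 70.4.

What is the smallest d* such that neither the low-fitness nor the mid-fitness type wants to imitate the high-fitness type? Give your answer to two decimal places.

Mid-fitness type (on-path payoff 53.4 − 4.8×0.3 = 51.96) won't mimic when 51.96 ≥ 70.4 − 4.8·d*, i.e. d* ≥ 3.84.
Low-fitness type (on-path payoff 29.3) won't mimic when 29.3 ≥ 70.4 − 9.9·d*, i.e. d* ≥ 4.15.
Both must hold, so d* = max(4.15, 3.84) = 4.15. The low-fitness type's constraint binds.

4.15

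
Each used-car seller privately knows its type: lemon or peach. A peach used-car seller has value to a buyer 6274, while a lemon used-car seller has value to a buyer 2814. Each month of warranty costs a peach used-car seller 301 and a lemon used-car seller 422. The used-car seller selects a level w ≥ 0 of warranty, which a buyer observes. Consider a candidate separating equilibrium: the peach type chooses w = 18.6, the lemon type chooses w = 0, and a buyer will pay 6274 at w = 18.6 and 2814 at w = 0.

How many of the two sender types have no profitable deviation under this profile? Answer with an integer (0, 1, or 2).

Peach type: signal → 6274 − 301 × 18.6 = 675.4; deviate to 0 → 2814. IC fails (675.4 < 2814).
Lemon type: stay at 0 → 2814; mimic → 6274 − 422 × 18.6 = -1575.2. IC holds (2814 ≥ -1575.2).
1 of 2 constraints hold, so this profile is not an equilibrium.

1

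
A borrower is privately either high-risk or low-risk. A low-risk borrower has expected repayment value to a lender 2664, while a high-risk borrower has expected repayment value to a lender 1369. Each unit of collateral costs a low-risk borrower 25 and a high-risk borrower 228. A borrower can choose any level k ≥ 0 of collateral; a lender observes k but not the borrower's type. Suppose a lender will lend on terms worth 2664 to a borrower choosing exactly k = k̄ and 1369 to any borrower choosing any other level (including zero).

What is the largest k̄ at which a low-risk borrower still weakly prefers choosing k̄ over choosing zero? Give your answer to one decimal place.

51.8

Choosing k̄ yields the low-risk type 2664 − 25·k̄; choosing zero yields 1369.
The low-risk type is indifferent at 2664 − 25·k̄ = 1369, i.e. k̄ = (2664 − 1369) / 25 = 51.8.
For any k̄ above 51.8 the low-risk type would rather pool at zero, so separation collapses.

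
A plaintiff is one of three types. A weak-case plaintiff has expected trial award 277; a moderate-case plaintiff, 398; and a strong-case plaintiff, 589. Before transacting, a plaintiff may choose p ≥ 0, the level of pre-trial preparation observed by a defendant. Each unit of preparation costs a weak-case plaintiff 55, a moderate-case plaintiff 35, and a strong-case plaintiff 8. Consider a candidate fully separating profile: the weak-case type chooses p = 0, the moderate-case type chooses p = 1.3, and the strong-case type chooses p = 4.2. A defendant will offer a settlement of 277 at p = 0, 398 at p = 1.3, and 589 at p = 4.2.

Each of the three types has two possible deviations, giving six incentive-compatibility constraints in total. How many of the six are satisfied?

3

Weak-case (own payoff 277): to p=1.3 gives 398 − 55×1.3 = 326.5 → profitable ✗; to p=4.2 gives 589 − 55×4.2 = 358 → profitable ✗.
Strong-case (own payoff 589 − 8×4.2 = 555.4): to p=0 gives 277 → no gain ✓; to p=1.3 gives 398 − 8×1.3 = 387.6 → no gain ✓.
Moderate-case (own payoff 398 − 35×1.3 = 352.5): to p=0 gives 277 → no gain ✓; to p=4.2 gives 589 − 35×4.2 = 442 → profitable ✗.
3 of the 6 constraints hold; not an equilibrium.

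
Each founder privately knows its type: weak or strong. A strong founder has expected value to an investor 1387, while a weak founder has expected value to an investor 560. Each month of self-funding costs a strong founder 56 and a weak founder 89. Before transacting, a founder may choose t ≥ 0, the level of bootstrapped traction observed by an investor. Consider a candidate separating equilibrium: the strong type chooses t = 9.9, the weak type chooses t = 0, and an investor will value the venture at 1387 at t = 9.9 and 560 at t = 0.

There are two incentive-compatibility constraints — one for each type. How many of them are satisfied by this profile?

2

Weak type: stay at 0 → 560; mimic → 1387 − 89 × 9.9 = 505.9. IC holds (560 ≥ 505.9).
Strong type: signal → 1387 − 56 × 9.9 = 832.6; deviate to 0 → 560. IC holds (832.6 ≥ 560).
2 of 2 constraints hold, so this is a separating equilibrium.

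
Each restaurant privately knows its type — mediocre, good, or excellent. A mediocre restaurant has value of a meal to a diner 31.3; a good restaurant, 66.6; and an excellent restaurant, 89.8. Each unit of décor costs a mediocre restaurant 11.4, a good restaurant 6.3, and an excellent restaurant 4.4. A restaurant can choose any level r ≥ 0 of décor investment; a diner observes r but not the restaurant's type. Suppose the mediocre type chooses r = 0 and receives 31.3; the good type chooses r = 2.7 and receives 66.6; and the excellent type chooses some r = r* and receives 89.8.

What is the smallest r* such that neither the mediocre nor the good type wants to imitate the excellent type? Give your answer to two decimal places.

6.38

Good type (on-path payoff 66.6 − 6.3×2.7 = 49.59) won't mimic when 49.59 ≥ 89.8 − 6.3·r*, i.e. r* ≥ 6.38.
Mediocre type (on-path payoff 31.3) won't mimic when 31.3 ≥ 89.8 − 11.4·r*, i.e. r* ≥ 5.13.
Both must hold, so r* = max(5.13, 6.38) = 6.38. The good type's constraint binds.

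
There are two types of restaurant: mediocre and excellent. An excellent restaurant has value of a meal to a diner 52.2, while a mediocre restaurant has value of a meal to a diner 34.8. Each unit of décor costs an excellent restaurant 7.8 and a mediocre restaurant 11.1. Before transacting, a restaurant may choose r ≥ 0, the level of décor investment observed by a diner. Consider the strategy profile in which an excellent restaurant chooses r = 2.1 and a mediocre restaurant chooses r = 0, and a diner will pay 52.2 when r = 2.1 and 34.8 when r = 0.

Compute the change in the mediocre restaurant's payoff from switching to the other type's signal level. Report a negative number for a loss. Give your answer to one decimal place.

-5.9

Playing r = 0 the mediocre restaurant receives 34.8.
Deviating to r = 2.1 brings payment 52.2 at cost 11.1 × 2.1 = 23.31, netting 28.89.
Gain from deviating: 28.89 − 34.8 = -5.91, i.e. -5.9 to one decimal place.
The gain is negative, so the mediocre type's incentive-compatibility constraint is satisfied.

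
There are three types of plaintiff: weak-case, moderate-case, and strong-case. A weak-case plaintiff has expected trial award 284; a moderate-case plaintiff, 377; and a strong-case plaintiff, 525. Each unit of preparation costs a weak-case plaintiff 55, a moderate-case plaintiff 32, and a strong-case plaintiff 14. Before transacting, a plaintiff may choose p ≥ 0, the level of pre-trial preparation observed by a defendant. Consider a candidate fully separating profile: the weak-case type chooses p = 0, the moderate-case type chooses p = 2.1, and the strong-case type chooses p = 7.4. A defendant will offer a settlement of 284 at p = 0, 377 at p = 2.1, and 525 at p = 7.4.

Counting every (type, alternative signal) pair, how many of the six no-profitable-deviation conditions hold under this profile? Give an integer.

6

Strong-case (own payoff 525 − 14×7.4 = 421.4): to p=0 gives 284 → no gain ✓; to p=2.1 gives 377 − 14×2.1 = 347.6 → no gain ✓.
Moderate-case (own payoff 377 − 32×2.1 = 309.8): to p=0 gives 284 → no gain ✓; to p=7.4 gives 525 − 32×7.4 = 288.2 → no gain ✓.
Weak-case (own payoff 284): to p=2.1 gives 377 − 55×2.1 = 261.5 → no gain ✓; to p=7.4 gives 525 − 55×7.4 = 118 → no gain ✓.
6 of the 6 constraints hold; this profile is a separating equilibrium.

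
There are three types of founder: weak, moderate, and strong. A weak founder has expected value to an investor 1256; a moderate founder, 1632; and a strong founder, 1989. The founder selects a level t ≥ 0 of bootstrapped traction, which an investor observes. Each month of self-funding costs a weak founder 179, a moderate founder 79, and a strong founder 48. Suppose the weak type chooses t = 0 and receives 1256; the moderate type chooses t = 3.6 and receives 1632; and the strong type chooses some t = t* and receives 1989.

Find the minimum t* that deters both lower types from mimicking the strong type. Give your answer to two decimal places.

Weak type (on-path payoff 1256) won't mimic when 1256 ≥ 1989 − 179·t*, i.e. t* ≥ 4.09.
Moderate type (on-path payoff 1632 − 79×3.6 = 1347.6) won't mimic when 1347.6 ≥ 1989 − 79·t*, i.e. t* ≥ 8.12.
Both must hold, so t* = max(4.09, 8.12) = 8.12. The moderate type's constraint binds.

8.12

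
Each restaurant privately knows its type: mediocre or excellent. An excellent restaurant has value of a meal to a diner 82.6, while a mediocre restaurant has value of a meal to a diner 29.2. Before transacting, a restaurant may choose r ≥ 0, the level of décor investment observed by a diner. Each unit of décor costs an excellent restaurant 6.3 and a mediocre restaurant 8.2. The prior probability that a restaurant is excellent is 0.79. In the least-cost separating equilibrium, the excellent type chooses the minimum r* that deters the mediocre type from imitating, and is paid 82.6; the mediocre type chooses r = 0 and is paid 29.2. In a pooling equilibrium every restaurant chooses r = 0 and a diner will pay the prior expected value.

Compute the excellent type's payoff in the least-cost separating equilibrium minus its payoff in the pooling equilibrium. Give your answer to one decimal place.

Least-cost separating signal: r* solves 29.2 = 82.6 − 8.2·r*, so r* = (82.6 − 29.2)/8.2 ≈ 6.5122.
Excellent type's separating payoff: 82.6 − 6.3 × r* = 82.6 − 6.3 × (82.6 − 29.2)/8.2 = 82.6 − 336.42/8.2 ≈ 41.573.
Pooling payoff: 0.79 × 82.6 + 0.21 × 29.2 = 71.386.
Difference: 41.573 − 71.386 = -29.813, i.e. -29.8 to one decimal place.
The excellent type would prefer the pooling outcome.

-29.8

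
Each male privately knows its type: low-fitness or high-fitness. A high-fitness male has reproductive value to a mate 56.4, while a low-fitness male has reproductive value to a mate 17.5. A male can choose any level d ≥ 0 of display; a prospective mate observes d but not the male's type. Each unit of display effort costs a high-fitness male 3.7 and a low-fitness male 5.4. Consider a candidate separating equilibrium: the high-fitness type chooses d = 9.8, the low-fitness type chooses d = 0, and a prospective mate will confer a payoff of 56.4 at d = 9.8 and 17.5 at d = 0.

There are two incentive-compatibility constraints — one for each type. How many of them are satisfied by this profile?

High-fitness type: signal → 56.4 − 3.7 × 9.8 = 20.14; deviate to 0 → 17.5. IC holds (20.14 ≥ 17.5).
Low-fitness type: stay at 0 → 17.5; mimic → 56.4 − 5.4 × 9.8 = 3.48. IC holds (17.5 ≥ 3.48).
2 of 2 constraints hold, so this is a separating equilibrium.

2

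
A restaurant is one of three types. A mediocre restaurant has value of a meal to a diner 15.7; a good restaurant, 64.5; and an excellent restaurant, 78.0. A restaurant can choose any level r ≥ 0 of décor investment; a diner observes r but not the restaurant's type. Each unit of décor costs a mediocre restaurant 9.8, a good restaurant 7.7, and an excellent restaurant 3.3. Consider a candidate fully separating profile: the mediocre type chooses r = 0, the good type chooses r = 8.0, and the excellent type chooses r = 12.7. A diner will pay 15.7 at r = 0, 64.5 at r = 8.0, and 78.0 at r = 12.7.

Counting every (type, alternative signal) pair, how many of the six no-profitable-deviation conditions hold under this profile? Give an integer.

Mediocre (own payoff 15.7): to r=8.0 gives 64.5 − 9.8×8.0 = -13.9 → no gain ✓; to r=12.7 gives 78.0 − 9.8×12.7 = -46.46 → no gain ✓.
Good (own payoff 64.5 − 7.7×8.0 = 2.9): to r=0 gives 15.7 → profitable ✗; to r=12.7 gives 78.0 − 7.7×12.7 = -19.79 → no gain ✓.
Excellent (own payoff 78.0 − 3.3×12.7 = 36.09): to r=0 gives 15.7 → no gain ✓; to r=8.0 gives 64.5 − 3.3×8.0 = 38.1 → profitable ✗.
4 of the 6 constraints hold; not an equilibrium.

4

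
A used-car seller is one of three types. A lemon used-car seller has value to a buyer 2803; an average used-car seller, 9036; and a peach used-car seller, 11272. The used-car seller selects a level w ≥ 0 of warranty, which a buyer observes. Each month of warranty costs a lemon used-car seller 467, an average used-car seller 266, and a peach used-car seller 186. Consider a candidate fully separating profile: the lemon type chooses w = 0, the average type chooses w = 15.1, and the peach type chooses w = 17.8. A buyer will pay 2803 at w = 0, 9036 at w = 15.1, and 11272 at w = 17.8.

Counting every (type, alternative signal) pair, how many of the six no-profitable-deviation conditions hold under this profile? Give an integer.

Lemon (own payoff 2803): to w=15.1 gives 9036 − 467×15.1 = 1984.3 → no gain ✓; to w=17.8 gives 11272 − 467×17.8 = 2959.4 → profitable ✗.
Average (own payoff 9036 − 266×15.1 = 5019.4): to w=0 gives 2803 → no gain ✓; to w=17.8 gives 11272 − 266×17.8 = 6537.2 → profitable ✗.
Peach (own payoff 11272 − 186×17.8 = 7961.2): to w=0 gives 2803 → no gain ✓; to w=15.1 gives 9036 − 186×15.1 = 6227.4 → no gain ✓.
4 of the 6 constraints hold; not an equilibrium.

4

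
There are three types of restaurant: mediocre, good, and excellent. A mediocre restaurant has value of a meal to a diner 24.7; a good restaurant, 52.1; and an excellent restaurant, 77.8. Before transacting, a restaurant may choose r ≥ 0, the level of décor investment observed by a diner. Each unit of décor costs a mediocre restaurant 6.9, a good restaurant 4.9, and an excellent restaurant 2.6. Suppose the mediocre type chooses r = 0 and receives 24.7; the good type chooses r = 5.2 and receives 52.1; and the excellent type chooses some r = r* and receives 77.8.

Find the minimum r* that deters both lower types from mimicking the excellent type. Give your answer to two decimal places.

10.44

Good type (on-path payoff 52.1 − 4.9×5.2 = 26.62) won't mimic when 26.62 ≥ 77.8 − 4.9·r*, i.e. r* ≥ 10.44.
Mediocre type (on-path payoff 24.7) won't mimic when 24.7 ≥ 77.8 − 6.9·r*, i.e. r* ≥ 7.70.
Both must hold, so r* = max(7.70, 10.44) = 10.44. The good type's constraint binds.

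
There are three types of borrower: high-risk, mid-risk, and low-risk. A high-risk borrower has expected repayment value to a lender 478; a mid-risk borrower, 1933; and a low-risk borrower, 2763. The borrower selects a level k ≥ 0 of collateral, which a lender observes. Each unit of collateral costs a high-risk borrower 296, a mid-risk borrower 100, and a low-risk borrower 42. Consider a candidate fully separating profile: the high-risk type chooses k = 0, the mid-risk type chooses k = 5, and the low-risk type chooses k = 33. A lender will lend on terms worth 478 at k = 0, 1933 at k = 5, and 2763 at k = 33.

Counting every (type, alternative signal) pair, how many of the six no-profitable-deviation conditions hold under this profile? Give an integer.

Low-risk (own payoff 2763 − 42×33 = 1377): to k=0 gives 478 → no gain ✓; to k=5 gives 1933 − 42×5 = 1723 → profitable ✗.
Mid-risk (own payoff 1933 − 100×5 = 1433): to k=0 gives 478 → no gain ✓; to k=33 gives 2763 − 100×33 = -537 → no gain ✓.
High-risk (own payoff 478): to k=5 gives 1933 − 296×5 = 453 → no gain ✓; to k=33 gives 2763 − 296×33 = -7005 → no gain ✓.
5 of the 6 constraints hold; not an equilibrium.

5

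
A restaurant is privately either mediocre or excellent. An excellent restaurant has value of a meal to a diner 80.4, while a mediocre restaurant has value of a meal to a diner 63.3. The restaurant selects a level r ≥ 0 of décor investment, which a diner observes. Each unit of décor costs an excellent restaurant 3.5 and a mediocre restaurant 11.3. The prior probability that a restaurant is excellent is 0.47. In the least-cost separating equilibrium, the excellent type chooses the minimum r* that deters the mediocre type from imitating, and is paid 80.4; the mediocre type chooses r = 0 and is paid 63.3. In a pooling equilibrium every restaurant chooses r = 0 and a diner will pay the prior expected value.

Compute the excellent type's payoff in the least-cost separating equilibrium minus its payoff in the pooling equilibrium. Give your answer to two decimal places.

Least-cost separating signal: r* solves 63.3 = 80.4 − 11.3·r*, so r* = (80.4 − 63.3)/11.3 ≈ 1.5133.
Excellent type's separating payoff: 80.4 − 3.5 × r* = 80.4 − 3.5 × (80.4 − 63.3)/11.3 = 80.4 − 59.85/11.3 ≈ 75.1035.
Pooling payoff: 0.47 × 80.4 + 0.53 × 63.3 = 71.337.
Difference: 75.1035 − 71.337 = 3.7665, i.e. 3.77 to two decimal places.
The excellent type prefers to separate.

3.77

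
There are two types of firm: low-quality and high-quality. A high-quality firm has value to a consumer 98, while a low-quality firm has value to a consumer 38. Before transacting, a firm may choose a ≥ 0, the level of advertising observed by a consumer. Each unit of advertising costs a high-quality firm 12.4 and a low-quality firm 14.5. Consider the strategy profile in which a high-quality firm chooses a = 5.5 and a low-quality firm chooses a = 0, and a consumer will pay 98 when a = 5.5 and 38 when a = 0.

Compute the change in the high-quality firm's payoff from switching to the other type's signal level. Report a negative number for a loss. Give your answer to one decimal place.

Playing a = 5.5 the high-quality firm receives 98 − 12.4 × 5.5 = 29.8.
Deviating to a = 0 yields 38 instead.
Gain from deviating: 38 − 29.8 = 8.2.
The gain is positive, so the high-quality type's incentive-compatibility constraint is violated — this profile is not a separating equilibrium.

8.2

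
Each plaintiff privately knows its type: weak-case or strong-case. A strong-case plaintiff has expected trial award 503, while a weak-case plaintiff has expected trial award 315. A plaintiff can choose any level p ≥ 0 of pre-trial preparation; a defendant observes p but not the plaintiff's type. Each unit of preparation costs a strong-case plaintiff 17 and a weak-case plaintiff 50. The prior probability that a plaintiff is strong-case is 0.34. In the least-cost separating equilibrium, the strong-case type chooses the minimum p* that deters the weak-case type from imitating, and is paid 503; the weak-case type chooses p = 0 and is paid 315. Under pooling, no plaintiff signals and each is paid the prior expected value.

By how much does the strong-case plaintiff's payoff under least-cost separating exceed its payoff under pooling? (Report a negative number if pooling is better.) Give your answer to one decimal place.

Least-cost separating signal: p* solves 315 = 503 − 50·p*, so p* = (503 − 315)/50 = 3.76.
Strong-case type's separating payoff: 503 − 17 × p* = 503 − 17 × (503 − 315)/50 = 503 − 3196/50 = 439.08.
Pooling payoff: 0.34 × 503 + 0.66 × 315 = 378.92.
Difference: 439.08 − 378.92 = 60.16, i.e. 60.2 to one decimal place.
The strong-case type prefers to separate.

60.2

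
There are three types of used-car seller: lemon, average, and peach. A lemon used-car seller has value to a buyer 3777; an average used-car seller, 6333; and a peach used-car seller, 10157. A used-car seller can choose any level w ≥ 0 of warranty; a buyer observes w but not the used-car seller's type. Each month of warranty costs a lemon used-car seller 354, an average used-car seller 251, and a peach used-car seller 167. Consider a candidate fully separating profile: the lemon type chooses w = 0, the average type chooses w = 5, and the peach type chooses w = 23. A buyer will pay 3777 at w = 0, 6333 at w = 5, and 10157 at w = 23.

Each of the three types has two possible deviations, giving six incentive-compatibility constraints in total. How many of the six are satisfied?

Average (own payoff 6333 − 251×5 = 5078): to w=0 gives 3777 → no gain ✓; to w=23 gives 10157 − 251×23 = 4384 → no gain ✓.
Peach (own payoff 10157 − 167×23 = 6316): to w=0 gives 3777 → no gain ✓; to w=5 gives 6333 − 167×5 = 5498 → no gain ✓.
Lemon (own payoff 3777): to w=5 gives 6333 − 354×5 = 4563 → profitable ✗; to w=23 gives 10157 − 354×23 = 2015 → no gain ✓.
5 of the 6 constraints hold; not an equilibrium.

5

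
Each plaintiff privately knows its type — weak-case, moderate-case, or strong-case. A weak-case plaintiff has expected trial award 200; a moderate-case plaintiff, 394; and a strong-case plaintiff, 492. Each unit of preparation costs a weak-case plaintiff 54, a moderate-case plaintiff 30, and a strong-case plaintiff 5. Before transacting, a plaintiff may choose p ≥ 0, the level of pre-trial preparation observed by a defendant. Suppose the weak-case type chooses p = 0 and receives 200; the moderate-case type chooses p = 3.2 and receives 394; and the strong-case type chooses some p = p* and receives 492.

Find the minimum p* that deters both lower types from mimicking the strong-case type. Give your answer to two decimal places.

6.47

Moderate-case type (on-path payoff 394 − 30×3.2 = 298) won't mimic when 298 ≥ 492 − 30·p*, i.e. p* ≥ 6.47.
Weak-case type (on-path payoff 200) won't mimic when 200 ≥ 492 − 54·p*, i.e. p* ≥ 5.41.
Both must hold, so p* = max(5.41, 6.47) = 6.47. The moderate-case type's constraint binds.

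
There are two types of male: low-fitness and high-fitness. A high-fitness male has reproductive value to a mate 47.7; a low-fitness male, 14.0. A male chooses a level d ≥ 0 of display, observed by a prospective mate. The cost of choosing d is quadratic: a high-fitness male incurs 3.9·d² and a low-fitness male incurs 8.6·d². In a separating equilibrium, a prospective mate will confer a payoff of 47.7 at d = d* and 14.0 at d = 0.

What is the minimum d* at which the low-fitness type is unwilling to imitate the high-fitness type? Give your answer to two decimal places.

1.98

The low-fitness type at d = 0 receives 14.0; imitating at d* yields 47.7 − 8.6·d*².
Indifference: 14.0 = 47.7 − 8.6·d*², so d*² = (47.7 − 14.0) / 8.6 ≈ 3.9186.
d* = √3.9186 ≈ 1.98.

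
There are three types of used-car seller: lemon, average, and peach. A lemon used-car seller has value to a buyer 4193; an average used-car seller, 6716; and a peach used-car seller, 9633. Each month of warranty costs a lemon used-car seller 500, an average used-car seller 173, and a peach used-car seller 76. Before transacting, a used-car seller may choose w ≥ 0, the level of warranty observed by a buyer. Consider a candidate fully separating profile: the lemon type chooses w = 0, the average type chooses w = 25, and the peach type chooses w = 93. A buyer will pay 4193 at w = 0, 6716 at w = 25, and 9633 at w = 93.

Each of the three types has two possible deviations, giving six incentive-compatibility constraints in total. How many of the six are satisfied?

3

Peach (own payoff 9633 − 76×93 = 2565): to w=0 gives 4193 → profitable ✗; to w=25 gives 6716 − 76×25 = 4816 → profitable ✗.
Lemon (own payoff 4193): to w=25 gives 6716 − 500×25 = -5784 → no gain ✓; to w=93 gives 9633 − 500×93 = -36867 → no gain ✓.
Average (own payoff 6716 − 173×25 = 2391): to w=0 gives 4193 → profitable ✗; to w=93 gives 9633 − 173×93 = -6456 → no gain ✓.
3 of the 6 constraints hold; not an equilibrium.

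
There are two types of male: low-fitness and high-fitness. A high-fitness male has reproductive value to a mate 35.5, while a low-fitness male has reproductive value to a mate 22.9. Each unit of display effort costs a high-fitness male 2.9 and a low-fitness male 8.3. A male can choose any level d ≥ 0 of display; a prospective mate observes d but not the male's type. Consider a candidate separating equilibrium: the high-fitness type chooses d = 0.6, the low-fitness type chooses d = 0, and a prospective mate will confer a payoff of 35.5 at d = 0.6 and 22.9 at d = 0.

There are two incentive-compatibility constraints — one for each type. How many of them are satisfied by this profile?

1

Low-fitness type: stay at 0 → 22.9; mimic → 35.5 − 8.3 × 0.6 = 30.52. IC fails (22.9 < 30.52).
High-fitness type: signal → 35.5 − 2.9 × 0.6 = 33.76; deviate to 0 → 22.9. IC holds (33.76 ≥ 22.9).
1 of 2 constraints hold, so this profile is not an equilibrium.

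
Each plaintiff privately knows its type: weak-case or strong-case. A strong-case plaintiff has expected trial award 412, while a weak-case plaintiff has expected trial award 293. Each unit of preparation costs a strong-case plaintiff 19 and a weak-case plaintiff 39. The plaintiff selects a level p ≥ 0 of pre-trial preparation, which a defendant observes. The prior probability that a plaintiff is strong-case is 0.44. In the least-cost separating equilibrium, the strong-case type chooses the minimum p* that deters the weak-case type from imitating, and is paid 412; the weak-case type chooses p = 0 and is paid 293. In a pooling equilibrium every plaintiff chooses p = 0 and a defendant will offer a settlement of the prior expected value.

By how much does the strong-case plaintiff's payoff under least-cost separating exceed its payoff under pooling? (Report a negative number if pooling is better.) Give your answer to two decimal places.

Least-cost separating signal: p* solves 293 = 412 − 39·p*, so p* = (412 − 293)/39 ≈ 3.0513.
Strong-case type's separating payoff: 412 − 19 × p* = 412 − 19 × (412 − 293)/39 = 412 − 2261/39 ≈ 354.0256.
Pooling payoff: 0.44 × 412 + 0.56 × 293 = 345.36.
Difference: 354.0256 − 345.36 = 8.6656, i.e. 8.67 to two decimal places.
The strong-case type prefers to separate.

8.67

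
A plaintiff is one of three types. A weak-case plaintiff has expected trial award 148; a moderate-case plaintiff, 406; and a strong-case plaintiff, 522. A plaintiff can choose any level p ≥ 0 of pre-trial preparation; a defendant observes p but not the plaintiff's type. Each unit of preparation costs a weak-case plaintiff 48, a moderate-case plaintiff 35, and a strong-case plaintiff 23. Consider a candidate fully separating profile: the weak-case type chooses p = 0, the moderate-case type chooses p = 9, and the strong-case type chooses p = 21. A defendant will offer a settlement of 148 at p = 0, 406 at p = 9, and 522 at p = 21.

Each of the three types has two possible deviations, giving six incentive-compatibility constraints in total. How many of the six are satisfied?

Weak-case (own payoff 148): to p=9 gives 406 − 48×9 = -26 → no gain ✓; to p=21 gives 522 − 48×21 = -486 → no gain ✓.
Strong-case (own payoff 522 − 23×21 = 39): to p=0 gives 148 → profitable ✗; to p=9 gives 406 − 23×9 = 199 → profitable ✗.
Moderate-case (own payoff 406 − 35×9 = 91): to p=0 gives 148 → profitable ✗; to p=21 gives 522 − 35×21 = -213 → no gain ✓.
3 of the 6 constraints hold; not an equilibrium.

3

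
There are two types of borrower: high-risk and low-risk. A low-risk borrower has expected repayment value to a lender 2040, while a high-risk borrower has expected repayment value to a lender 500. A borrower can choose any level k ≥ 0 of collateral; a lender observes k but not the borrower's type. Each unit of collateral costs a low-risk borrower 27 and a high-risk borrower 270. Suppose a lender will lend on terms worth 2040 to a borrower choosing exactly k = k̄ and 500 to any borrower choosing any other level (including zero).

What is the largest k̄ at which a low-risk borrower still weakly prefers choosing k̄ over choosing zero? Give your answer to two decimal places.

57.04

Choosing k̄ yields the low-risk type 2040 − 27·k̄; choosing zero yields 500.
The low-risk type is indifferent at 2040 − 27·k̄ = 500, i.e. k̄ = (2040 − 500) / 27 ≈ 57.04.
For any k̄ above 57.04 the low-risk type would rather pool at zero, so separation collapses.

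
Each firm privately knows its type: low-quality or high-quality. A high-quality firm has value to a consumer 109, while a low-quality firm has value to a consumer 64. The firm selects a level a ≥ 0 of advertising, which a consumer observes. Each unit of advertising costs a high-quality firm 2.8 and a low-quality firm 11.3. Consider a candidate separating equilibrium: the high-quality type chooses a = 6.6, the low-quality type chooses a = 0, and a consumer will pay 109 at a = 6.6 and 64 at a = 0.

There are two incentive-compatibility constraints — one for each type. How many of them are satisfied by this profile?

2

Low-quality type: stay at 0 → 64; mimic → 109 − 11.3 × 6.6 = 34.42. IC holds (64 ≥ 34.42).
High-quality type: signal → 109 − 2.8 × 6.6 = 90.52; deviate to 0 → 64. IC holds (90.52 ≥ 64).
2 of 2 constraints hold, so this is a separating equilibrium.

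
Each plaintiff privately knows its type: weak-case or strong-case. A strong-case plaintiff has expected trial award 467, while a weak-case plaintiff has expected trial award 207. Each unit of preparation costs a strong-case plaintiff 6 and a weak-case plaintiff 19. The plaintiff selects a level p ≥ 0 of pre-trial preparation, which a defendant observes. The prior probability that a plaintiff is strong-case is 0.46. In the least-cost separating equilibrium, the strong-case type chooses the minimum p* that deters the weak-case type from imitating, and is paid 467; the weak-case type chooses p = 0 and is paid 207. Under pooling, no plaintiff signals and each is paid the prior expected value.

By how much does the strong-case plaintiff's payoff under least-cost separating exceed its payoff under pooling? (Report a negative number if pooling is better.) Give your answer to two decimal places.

58.29

Least-cost separating signal: p* solves 207 = 467 − 19·p*, so p* = (467 − 207)/19 ≈ 13.6842.
Strong-case type's separating payoff: 467 − 6 × p* = 467 − 6 × (467 − 207)/19 = 467 − 1560/19 ≈ 384.8947.
Pooling payoff: 0.46 × 467 + 0.54 × 207 = 326.6.
Difference: 384.8947 − 326.6 = 58.2947, i.e. 58.29 to two decimal places.
The strong-case type prefers to separate.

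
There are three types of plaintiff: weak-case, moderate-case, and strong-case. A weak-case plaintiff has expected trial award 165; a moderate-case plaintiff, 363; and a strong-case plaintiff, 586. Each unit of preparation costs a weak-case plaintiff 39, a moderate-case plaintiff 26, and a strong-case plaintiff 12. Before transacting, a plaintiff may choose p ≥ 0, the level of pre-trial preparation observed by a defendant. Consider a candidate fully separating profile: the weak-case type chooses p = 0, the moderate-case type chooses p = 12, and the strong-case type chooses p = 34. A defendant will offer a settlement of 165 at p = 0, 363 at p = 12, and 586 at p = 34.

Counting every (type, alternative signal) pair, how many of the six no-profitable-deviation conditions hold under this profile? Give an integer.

4

Strong-case (own payoff 586 − 12×34 = 178): to p=0 gives 165 → no gain ✓; to p=12 gives 363 − 12×12 = 219 → profitable ✗.
Weak-case (own payoff 165): to p=12 gives 363 − 39×12 = -105 → no gain ✓; to p=34 gives 586 − 39×34 = -740 → no gain ✓.
Moderate-case (own payoff 363 − 26×12 = 51): to p=0 gives 165 → profitable ✗; to p=34 gives 586 − 26×34 = -298 → no gain ✓.
4 of the 6 constraints hold; not an equilibrium.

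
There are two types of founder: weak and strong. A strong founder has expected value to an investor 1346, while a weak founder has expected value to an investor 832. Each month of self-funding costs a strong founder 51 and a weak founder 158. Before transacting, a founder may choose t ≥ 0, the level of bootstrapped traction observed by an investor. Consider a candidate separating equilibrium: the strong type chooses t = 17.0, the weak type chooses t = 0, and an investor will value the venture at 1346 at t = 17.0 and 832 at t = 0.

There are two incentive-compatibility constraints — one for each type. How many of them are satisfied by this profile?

Strong type: signal → 1346 − 51 × 17.0 = 479; deviate to 0 → 832. IC fails (479 < 832).
Weak type: stay at 0 → 832; mimic → 1346 − 158 × 17.0 = -1340. IC holds (832 ≥ -1340).
1 of 2 constraints hold, so this profile is not an equilibrium.

1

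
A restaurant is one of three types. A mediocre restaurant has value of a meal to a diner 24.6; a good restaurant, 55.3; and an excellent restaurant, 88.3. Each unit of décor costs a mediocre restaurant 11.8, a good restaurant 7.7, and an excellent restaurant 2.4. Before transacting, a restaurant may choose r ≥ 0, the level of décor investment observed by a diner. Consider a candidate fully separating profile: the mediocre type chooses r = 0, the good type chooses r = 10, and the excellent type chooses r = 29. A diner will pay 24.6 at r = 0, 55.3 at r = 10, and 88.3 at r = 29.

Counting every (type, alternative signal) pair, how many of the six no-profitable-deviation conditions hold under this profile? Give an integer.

3

Good (own payoff 55.3 − 7.7×10 = -21.7): to r=0 gives 24.6 → profitable ✗; to r=29 gives 88.3 − 7.7×29 = -135 → no gain ✓.
Excellent (own payoff 88.3 − 2.4×29 = 18.7): to r=0 gives 24.6 → profitable ✗; to r=10 gives 55.3 − 2.4×10 = 31.3 → profitable ✗.
Mediocre (own payoff 24.6): to r=10 gives 55.3 − 11.8×10 = -62.7 → no gain ✓; to r=29 gives 88.3 − 11.8×29 = -253.9 → no gain ✓.
3 of the 6 constraints hold; not an equilibrium.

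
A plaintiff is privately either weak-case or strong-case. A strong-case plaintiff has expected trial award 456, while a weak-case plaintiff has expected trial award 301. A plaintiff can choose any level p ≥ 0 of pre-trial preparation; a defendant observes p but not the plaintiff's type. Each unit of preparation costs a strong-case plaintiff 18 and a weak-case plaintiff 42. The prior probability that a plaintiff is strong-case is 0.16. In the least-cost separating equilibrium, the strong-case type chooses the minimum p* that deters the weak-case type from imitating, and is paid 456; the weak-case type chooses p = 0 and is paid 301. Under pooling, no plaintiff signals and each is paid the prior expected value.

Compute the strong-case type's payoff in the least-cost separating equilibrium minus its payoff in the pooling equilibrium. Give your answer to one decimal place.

Least-cost separating signal: p* solves 301 = 456 − 42·p*, so p* = (456 − 301)/42 ≈ 3.6905.
Strong-case type's separating payoff: 456 − 18 × p* = 456 − 18 × (456 − 301)/42 = 456 − 2790/42 ≈ 389.571.
Pooling payoff: 0.16 × 456 + 0.84 × 301 = 325.8.
Difference: 389.571 − 325.8 = 63.771, i.e. 63.8 to one decimal place.
The strong-case type prefers to separate.

63.8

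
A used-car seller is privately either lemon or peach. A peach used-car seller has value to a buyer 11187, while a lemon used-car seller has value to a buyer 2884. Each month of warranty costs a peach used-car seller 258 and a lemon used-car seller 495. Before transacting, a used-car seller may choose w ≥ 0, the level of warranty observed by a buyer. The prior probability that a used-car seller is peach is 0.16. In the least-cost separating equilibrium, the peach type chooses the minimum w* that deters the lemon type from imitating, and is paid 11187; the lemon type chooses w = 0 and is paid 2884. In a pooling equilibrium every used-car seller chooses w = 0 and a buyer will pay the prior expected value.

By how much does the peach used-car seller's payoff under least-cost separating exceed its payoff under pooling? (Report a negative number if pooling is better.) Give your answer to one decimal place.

Least-cost separating signal: w* solves 2884 = 11187 − 495·w*, so w* = (11187 − 2884)/495 ≈ 16.7737.
Peach type's separating payoff: 11187 − 258 × w* = 11187 − 258 × (11187 − 2884)/495 = 11187 − 2142174/495 ≈ 6859.376.
Pooling payoff: 0.16 × 11187 + 0.84 × 2884 = 4212.48.
Difference: 6859.376 − 4212.48 = 2646.896, i.e. 2646.9 to one decimal place.
The peach type prefers to separate.

2646.9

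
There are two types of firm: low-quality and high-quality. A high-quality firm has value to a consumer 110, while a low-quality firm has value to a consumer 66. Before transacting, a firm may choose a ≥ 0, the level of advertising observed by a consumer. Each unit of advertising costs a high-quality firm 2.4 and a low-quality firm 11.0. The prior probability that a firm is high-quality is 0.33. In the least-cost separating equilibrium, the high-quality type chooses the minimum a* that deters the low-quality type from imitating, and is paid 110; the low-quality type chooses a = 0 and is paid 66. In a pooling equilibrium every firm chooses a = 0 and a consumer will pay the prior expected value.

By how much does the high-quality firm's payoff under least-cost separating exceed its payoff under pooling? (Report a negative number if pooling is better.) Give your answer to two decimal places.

19.88

Least-cost separating signal: a* solves 66 = 110 − 11.0·a*, so a* = (110 − 66)/11.0 = 4.
High-quality type's separating payoff: 110 − 2.4 × a* = 110 − 2.4 × (110 − 66)/11.0 = 110 − 105.6/11.0 = 100.4.
Pooling payoff: 0.33 × 110 + 0.67 × 66 = 80.52.
Difference: 100.4 − 80.52 = 19.88.
The high-quality type prefers to separate.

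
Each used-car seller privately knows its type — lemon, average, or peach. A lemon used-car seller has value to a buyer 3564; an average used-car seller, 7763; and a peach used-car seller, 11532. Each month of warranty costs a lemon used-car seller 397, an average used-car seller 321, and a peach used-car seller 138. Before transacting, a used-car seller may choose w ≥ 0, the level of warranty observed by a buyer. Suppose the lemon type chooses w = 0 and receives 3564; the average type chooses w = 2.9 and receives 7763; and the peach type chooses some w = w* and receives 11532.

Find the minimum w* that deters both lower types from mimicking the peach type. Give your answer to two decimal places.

20.07

Average type (on-path payoff 7763 − 321×2.9 = 6832.1) won't mimic when 6832.1 ≥ 11532 − 321·w*, i.e. w* ≥ 14.64.
Lemon type (on-path payoff 3564) won't mimic when 3564 ≥ 11532 − 397·w*, i.e. w* ≥ 20.07.
Both must hold, so w* = max(20.07, 14.64) = 20.07. The lemon type's constraint binds.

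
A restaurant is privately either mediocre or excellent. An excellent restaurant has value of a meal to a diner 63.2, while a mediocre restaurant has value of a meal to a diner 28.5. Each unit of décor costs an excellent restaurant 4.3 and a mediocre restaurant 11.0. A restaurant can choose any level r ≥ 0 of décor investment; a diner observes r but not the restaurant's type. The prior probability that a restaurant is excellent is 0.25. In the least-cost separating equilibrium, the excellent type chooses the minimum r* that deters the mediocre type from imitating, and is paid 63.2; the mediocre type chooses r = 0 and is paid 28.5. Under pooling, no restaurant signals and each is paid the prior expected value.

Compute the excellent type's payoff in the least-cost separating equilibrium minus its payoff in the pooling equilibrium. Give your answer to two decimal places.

Least-cost separating signal: r* solves 28.5 = 63.2 − 11.0·r*, so r* = (63.2 − 28.5)/11.0 ≈ 3.1545.
Excellent type's separating payoff: 63.2 − 4.3 × r* = 63.2 − 4.3 × (63.2 − 28.5)/11.0 = 63.2 − 149.21/11.0 ≈ 49.6355.
Pooling payoff: 0.25 × 63.2 + 0.75 × 28.5 = 37.175.
Difference: 49.6355 − 37.175 = 12.4605, i.e. 12.46 to two decimal places.
The excellent type prefers to separate.

12.46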